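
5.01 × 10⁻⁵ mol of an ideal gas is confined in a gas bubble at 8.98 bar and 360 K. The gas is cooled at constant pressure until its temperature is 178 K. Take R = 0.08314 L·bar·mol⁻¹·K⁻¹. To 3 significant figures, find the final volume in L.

From PV = nRT: V₁ = nRT₁/P₁ = 0.0001670 L.
Isobaric, so V/T is constant: P₂ = P₁; V₂ = V₁·(T₂/T₁) = 8.256e-05 L.

V₂ ≈ 8.26e-05 L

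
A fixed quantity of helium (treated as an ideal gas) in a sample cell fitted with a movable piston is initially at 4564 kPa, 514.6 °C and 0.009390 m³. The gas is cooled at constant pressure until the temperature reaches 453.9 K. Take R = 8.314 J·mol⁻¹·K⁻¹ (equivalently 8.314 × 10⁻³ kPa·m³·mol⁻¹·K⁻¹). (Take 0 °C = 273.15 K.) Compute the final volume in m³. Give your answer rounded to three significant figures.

V₂ ≈ 0.00541 m³

Convert: T₁ = 787.8 K.
P constant ⇒ V ∝ T: P₂ = P₁; V₂ = V₁·(T₂/T₁) = 0.005410 m³.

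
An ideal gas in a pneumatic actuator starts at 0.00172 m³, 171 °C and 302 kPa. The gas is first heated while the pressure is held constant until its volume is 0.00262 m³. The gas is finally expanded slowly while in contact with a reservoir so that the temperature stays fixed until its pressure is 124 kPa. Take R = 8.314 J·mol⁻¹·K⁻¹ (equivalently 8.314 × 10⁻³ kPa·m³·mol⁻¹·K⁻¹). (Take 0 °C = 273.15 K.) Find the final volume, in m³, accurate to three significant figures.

V₃ ≈ 0.00638 m³

Convert: T₁ = 444.1 K.
Isobaric, so V/T is constant: P₂ = P₁; T₂ = T₁·(V₂/V₁) = 676.6 K.
T constant ⇒ Boyle's law P V = const: T₃ = T₂; V₃ = V₂·(P₂/P₃) = 0.006381 m³.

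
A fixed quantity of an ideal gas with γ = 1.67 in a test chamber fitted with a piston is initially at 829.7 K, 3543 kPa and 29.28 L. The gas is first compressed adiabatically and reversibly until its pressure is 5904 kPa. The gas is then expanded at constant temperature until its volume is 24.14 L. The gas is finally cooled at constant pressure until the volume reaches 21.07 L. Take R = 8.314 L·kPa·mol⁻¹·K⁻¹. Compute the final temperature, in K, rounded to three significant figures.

Adiabatic (γ = 1.67), T V^(γ−1) and P V^γ constant: T₂ = T₁·(P₂/P₁)^((γ−1)/γ) = 1018 K; V₂ = V₁·(P₁/P₂)^(1/γ) = 21.57 L.
Isothermal, so P V is constant: T₃ = T₂; P₃ = P₂·(V₂/V₃) = 5274 kPa.
P constant ⇒ V ∝ T: P₄ = P₃; T₄ = T₃·(V₄/V₃) = 888.8 K.

T₄ ≈ 889 K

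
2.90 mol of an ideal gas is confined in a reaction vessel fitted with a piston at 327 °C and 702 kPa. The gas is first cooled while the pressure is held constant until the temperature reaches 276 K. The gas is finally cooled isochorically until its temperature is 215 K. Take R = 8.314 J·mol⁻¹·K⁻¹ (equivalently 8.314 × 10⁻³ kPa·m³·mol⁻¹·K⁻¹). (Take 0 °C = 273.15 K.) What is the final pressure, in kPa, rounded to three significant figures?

Convert: T₁ = 600.1 K.
From PV = nRT: V₁ = nRT₁/P₁ = 0.02061 m³.
P constant ⇒ V ∝ T: P₂ = P₁; V₂ = V₁·(T₂/T₁) = 0.009479 m³.
Isochoric, so P/T is constant: V₃ = V₂; P₃ = P₂·(T₃/T₂) = 546.8 kPa.

P₃ ≈ 547 kPa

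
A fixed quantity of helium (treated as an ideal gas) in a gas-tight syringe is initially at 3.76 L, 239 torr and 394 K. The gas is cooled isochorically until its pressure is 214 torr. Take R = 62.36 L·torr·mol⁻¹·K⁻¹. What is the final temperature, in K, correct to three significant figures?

V constant ⇒ P ∝ T: V₂ = V₁; T₂ = T₁·(P₂/P₁) = 352.8 K.

T₂ ≈ 353 K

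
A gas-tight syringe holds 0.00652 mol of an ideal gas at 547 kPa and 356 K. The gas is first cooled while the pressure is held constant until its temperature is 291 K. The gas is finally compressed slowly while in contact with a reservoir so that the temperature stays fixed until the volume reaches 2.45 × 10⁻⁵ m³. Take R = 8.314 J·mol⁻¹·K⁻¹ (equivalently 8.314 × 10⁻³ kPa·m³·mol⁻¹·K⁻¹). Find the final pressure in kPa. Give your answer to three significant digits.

P₃ ≈ 644 kPa

From PV = nRT: V₁ = nRT₁/P₁ = 3.528e-05 m³.
Isobaric, so V/T is constant: P₂ = P₁; V₂ = V₁·(T₂/T₁) = 2.884e-05 m³.
Isothermal, so P V is constant: T₃ = T₂; P₃ = P₂·(V₂/V₃) = 643.8 kPa.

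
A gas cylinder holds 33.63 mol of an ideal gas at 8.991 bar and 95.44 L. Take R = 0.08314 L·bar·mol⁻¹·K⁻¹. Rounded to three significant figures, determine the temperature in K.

PV = nRT ⇒ T = PV/(nR) = (8.991 × 95.44) / (33.63 × 0.08314)

T ≈ 307 K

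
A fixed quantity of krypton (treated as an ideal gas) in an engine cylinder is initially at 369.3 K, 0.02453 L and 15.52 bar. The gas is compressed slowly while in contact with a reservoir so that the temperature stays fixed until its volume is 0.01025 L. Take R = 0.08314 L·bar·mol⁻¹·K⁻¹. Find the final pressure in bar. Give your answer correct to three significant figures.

P₂ ≈ 37.1 bar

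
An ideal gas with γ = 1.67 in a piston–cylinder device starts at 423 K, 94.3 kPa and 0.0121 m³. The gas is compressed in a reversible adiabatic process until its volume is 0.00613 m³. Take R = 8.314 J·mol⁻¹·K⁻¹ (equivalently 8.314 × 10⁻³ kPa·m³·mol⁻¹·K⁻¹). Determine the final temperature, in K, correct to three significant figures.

T₂ ≈ 667 K

Reversible adiabatic, γ = 1.67: T₂ = T₁·(V₁/V₂)^(γ−1) = 667.1 K; P₂ = P₁·(V₁/V₂)^γ = 293.6 kPa.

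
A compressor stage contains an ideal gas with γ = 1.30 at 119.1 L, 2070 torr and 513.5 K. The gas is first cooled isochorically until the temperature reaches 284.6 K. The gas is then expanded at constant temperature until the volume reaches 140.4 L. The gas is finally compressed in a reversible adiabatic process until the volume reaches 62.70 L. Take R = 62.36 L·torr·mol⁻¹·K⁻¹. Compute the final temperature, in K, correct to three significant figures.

Isochoric, so P/T is constant: V₂ = V₁; P₂ = P₁·(T₂/T₁) = 1147 torr.
Isothermal, so P V is constant: T₃ = T₂; P₃ = P₂·(V₂/V₃) = 973.2 torr.
Reversible adiabatic, γ = 1.30: T₄ = T₃·(V₃/V₄)^(γ−1) = 362.5 K; P₄ = P₃·(V₃/V₄)^γ = 2775 torr.

T₄ ≈ 362 K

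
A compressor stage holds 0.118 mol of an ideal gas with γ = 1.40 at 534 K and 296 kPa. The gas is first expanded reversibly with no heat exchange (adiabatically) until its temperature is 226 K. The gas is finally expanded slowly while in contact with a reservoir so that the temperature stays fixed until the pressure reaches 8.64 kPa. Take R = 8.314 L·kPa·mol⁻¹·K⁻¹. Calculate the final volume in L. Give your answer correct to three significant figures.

V₃ ≈ 25.7 L

From PV = nRT: V₁ = nRT₁/P₁ = 1.770 L.
Reversible adiabatic, γ = 1.40: P₂ = P₁·(T₂/T₁)^(γ/(γ−1)) = 14.60 kPa; V₂ = V₁·(T₁/T₂)^(1/(γ−1)) = 15.19 L.
T constant ⇒ Boyle's law P V = const: T₃ = T₂; V₃ = V₂·(P₂/P₃) = 25.66 L.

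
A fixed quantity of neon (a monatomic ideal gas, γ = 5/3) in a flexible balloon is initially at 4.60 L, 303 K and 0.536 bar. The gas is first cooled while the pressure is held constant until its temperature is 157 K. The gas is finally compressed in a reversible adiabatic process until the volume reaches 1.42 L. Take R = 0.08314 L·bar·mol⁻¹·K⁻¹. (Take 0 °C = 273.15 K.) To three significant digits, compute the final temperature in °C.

T₃ ≈ -51.4 °C

Isobaric, so V/T is constant: P₂ = P₁; V₂ = V₁·(T₂/T₁) = 2.383 L.
Adiabatic (γ = 5/3), T V^(γ−1) and P V^γ constant: T₃ = T₂·(V₂/V₃)^(γ−1) = 221.7 K; P₃ = P₂·(V₂/V₃)^γ = 1.271 bar.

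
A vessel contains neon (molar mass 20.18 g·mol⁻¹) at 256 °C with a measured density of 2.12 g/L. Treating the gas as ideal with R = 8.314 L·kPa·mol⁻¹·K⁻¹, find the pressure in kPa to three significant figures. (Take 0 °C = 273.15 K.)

ρ = PM/(RT) ⇒ P = ρRT/M = (2.12 × 8.314 × 529.1) / 20.18

P ≈ 462 kPa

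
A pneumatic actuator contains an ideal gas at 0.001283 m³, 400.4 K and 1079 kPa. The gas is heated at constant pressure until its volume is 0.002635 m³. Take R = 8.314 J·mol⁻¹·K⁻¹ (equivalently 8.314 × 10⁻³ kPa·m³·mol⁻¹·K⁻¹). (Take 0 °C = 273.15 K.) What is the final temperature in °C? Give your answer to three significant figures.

T₂ ≈ 549 °C

P constant ⇒ V ∝ T: P₂ = P₁; T₂ = T₁·(V₂/V₁) = 822.3 K.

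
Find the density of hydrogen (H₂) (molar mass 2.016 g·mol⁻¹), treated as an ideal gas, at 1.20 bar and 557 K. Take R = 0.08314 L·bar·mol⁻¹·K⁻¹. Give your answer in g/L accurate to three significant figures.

ρ = PM/(RT) = (1.20 × 2.016) / (0.08314 × 557.0)

ρ ≈ 0.0522 g/L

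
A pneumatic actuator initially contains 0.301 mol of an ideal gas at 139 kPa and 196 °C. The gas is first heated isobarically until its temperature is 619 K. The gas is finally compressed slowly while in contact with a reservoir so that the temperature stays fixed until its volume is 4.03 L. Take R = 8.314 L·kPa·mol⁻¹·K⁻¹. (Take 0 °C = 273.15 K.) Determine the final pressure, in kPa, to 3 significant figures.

P₃ ≈ 384 kPa

Convert: T₁ = 469.1 K.
From PV = nRT: V₁ = nRT₁/P₁ = 8.446 L.
P constant ⇒ V ∝ T: P₂ = P₁; V₂ = V₁·(T₂/T₁) = 11.14 L.
T constant ⇒ Boyle's law P V = const: T₃ = T₂; P₃ = P₂·(V₂/V₃) = 384.4 kPa.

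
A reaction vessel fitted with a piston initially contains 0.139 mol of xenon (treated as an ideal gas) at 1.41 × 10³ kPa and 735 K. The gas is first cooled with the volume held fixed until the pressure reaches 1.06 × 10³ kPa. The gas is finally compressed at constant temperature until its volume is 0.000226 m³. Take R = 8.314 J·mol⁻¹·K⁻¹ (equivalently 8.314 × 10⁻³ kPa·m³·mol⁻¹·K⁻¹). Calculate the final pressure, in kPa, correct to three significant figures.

P₃ ≈ 2.83e+03 kPa

From PV = nRT: V₁ = nRT₁/P₁ = 0.0006024 m³.
Isochoric, so P/T is constant: V₂ = V₁; T₂ = T₁·(P₂/P₁) = 552.6 K.
T constant ⇒ Boyle's law P V = const: T₃ = T₂; P₃ = P₂·(V₂/V₃) = 2825 kPa.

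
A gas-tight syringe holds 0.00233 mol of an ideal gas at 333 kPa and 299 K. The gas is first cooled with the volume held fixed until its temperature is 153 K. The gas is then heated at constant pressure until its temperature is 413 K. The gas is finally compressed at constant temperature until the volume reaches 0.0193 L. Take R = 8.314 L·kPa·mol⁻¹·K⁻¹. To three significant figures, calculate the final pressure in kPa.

From PV = nRT: V₁ = nRT₁/P₁ = 0.01739 L.
V constant ⇒ P ∝ T: V₂ = V₁; P₂ = P₁·(T₂/T₁) = 170.4 kPa.
Isobaric, so V/T is constant: P₃ = P₂; V₃ = V₂·(T₃/T₂) = 0.04695 L.
Isothermal, so P V is constant: T₄ = T₃; P₄ = P₃·(V₃/V₄) = 414.5 kPa.

P₄ ≈ 415 kPa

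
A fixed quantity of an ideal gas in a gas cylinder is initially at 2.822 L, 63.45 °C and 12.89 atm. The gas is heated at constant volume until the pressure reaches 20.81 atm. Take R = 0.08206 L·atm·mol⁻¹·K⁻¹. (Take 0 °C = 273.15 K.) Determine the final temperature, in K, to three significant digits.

T₂ ≈ 543 K

Convert: T₁ = 336.6 K.
Isochoric, so P/T is constant: V₂ = V₁; T₂ = T₁·(P₂/P₁) = 543.4 K.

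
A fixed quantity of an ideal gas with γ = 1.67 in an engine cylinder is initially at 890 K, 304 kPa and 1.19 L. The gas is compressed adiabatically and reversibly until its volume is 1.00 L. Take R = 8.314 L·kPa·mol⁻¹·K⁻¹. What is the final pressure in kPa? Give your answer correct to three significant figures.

P₂ ≈ 406 kPa

Reversible adiabatic, γ = 1.67: T₂ = T₁·(V₁/V₂)^(γ−1) = 1000 K; P₂ = P₁·(V₁/V₂)^γ = 406.5 kPa.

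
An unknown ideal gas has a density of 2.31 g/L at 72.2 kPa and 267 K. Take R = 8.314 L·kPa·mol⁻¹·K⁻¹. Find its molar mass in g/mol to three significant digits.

ρ = PM/(RT) ⇒ M = ρRT/P = (2.31 × 8.314 × 267.0) / 72.2

M ≈ 71.0 g/mol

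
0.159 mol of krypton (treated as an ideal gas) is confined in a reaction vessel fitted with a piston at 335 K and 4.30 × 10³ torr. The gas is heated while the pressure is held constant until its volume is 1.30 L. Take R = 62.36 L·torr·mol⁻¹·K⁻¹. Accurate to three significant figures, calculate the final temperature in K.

From PV = nRT: V₁ = nRT₁/P₁ = 0.7725 L.
P constant ⇒ V ∝ T: P₂ = P₁; T₂ = T₁·(V₂/V₁) = 563.8 K.

T₂ ≈ 564 K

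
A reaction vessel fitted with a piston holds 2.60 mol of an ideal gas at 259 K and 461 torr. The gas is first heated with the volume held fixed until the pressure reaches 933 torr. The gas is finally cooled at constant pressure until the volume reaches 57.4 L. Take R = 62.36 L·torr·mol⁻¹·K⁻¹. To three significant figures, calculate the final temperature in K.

T₃ ≈ 330 K

From PV = nRT: V₁ = nRT₁/P₁ = 91.09 L.
Isochoric, so P/T is constant: V₂ = V₁; T₂ = T₁·(P₂/P₁) = 524.2 K.
Isobaric, so V/T is constant: P₃ = P₂; T₃ = T₂·(V₃/V₂) = 330.3 K.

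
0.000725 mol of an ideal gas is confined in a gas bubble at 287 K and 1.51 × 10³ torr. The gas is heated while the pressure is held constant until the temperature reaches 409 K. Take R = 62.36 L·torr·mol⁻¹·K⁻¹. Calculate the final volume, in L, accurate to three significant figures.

V₂ ≈ 0.0122 L

From PV = nRT: V₁ = nRT₁/P₁ = 0.008593 L.
Isobaric, so V/T is constant: P₂ = P₁; V₂ = V₁·(T₂/T₁) = 0.01225 L.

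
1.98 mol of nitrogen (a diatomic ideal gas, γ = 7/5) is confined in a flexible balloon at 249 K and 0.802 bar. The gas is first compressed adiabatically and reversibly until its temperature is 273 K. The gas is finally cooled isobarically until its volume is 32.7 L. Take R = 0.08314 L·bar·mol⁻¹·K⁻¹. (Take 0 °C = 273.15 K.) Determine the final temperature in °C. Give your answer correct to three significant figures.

T₃ ≈ -53.3 °C

From PV = nRT: V₁ = nRT₁/P₁ = 51.11 L.
Adiabatic (γ = 7/5), T V^(γ−1) and P V^γ constant: P₂ = P₁·(T₂/T₁)^(γ/(γ−1)) = 1.107 bar; V₂ = V₁·(T₁/T₂)^(1/(γ−1)) = 40.61 L.
P constant ⇒ V ∝ T: P₃ = P₂; T₃ = T₂·(V₃/V₂) = 219.8 K.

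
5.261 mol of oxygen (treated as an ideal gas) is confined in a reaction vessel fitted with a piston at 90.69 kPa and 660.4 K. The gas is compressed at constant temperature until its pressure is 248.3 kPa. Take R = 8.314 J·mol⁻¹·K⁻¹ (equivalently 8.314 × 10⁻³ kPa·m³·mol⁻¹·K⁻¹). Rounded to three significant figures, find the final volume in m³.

V₂ ≈ 0.116 m³

From PV = nRT: V₁ = nRT₁/P₁ = 0.3185 m³.
Isothermal, so P V is constant: T₂ = T₁; V₂ = V₁·(P₁/P₂) = 0.1163 m³.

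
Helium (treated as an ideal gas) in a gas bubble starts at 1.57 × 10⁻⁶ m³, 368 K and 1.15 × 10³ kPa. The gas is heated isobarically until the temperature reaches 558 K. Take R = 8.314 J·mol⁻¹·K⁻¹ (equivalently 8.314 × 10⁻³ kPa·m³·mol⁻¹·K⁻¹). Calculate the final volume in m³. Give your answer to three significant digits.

Isobaric, so V/T is constant: P₂ = P₁; V₂ = V₁·(T₂/T₁) = 2.381e-06 m³.

V₂ ≈ 2.38e-06 m³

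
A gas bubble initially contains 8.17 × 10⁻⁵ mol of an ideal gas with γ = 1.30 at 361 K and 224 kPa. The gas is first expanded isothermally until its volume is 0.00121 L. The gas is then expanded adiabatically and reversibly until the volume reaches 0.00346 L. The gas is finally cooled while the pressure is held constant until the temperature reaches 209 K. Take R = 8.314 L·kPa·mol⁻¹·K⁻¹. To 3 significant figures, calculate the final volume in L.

From PV = nRT: V₁ = nRT₁/P₁ = 0.001095 L.
T constant ⇒ Boyle's law P V = const: T₂ = T₁; P₂ = P₁·(V₁/V₂) = 202.7 kPa.
Adiabatic (γ = 1.30), T V^(γ−1) and P V^γ constant: T₃ = T₂·(V₂/V₃)^(γ−1) = 263.4 K; P₃ = P₂·(V₂/V₃)^γ = 51.71 kPa.
P constant ⇒ V ∝ T: P₄ = P₃; V₄ = V₃·(T₄/T₃) = 0.002745 L.

V₄ ≈ 0.00275 L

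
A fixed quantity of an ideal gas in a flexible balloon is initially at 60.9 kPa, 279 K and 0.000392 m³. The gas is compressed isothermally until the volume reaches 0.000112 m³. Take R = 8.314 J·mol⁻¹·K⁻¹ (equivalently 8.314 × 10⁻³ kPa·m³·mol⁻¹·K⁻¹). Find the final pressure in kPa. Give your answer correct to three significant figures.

Isothermal, so P V is constant: T₂ = T₁; P₂ = P₁·(V₁/V₂) = 213.2 kPa.

P₂ ≈ 213 kPa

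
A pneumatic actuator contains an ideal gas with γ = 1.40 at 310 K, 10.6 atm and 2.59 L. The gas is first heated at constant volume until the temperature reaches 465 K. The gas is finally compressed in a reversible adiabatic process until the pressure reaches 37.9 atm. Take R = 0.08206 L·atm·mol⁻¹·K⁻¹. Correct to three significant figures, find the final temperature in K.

Isochoric, so P/T is constant: V₂ = V₁; P₂ = P₁·(T₂/T₁) = 15.90 atm.
Reversible adiabatic, γ = 1.40: T₃ = T₂·(P₃/P₂)^((γ−1)/γ) = 596.0 K; V₃ = V₂·(P₂/P₃)^(1/γ) = 1.393 L.

T₃ ≈ 596 K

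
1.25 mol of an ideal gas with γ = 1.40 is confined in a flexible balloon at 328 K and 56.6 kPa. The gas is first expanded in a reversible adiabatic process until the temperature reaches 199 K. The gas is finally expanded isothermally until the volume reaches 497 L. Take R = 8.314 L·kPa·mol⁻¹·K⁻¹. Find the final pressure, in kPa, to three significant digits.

P₃ ≈ 4.16 kPa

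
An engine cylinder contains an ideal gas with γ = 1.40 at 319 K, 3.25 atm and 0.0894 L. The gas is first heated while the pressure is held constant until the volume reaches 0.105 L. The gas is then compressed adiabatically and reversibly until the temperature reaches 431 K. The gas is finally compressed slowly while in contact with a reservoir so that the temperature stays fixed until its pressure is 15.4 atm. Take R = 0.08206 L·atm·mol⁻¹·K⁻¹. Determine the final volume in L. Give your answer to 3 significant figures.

V₄ ≈ 0.0255 L

P constant ⇒ V ∝ T: P₂ = P₁; T₂ = T₁·(V₂/V₁) = 374.7 K.
Reversible adiabatic, γ = 1.40: P₃ = P₂·(T₃/T₂)^(γ/(γ−1)) = 5.306 atm; V₃ = V₂·(T₂/T₃)^(1/(γ−1)) = 0.07398 L.
Isothermal, so P V is constant: T₄ = T₃; V₄ = V₃·(P₃/P₄) = 0.02549 L.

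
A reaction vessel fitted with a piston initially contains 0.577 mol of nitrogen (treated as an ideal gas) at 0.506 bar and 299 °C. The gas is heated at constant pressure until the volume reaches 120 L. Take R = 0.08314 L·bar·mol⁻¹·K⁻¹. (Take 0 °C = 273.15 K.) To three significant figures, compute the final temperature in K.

Convert: T₁ = 572.1 K.
From PV = nRT: V₁ = nRT₁/P₁ = 54.24 L.
Isobaric, so V/T is constant: P₂ = P₁; T₂ = T₁·(V₂/V₁) = 1266 K.

T₂ ≈ 1.27e+03 K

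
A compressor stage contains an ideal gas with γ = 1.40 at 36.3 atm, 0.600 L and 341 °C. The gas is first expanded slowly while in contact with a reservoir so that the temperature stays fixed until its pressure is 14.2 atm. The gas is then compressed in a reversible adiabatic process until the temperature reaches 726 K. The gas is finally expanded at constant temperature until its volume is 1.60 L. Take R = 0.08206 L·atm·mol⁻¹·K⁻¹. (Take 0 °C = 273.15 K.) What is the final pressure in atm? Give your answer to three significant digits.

P₄ ≈ 16.1 atm

Convert: T₁ = 614.1 K.
Isothermal, so P V is constant: T₂ = T₁; V₂ = V₁·(P₁/P₂) = 1.534 L.
Adiabatic (γ = 1.40), T V^(γ−1) and P V^γ constant: P₃ = P₂·(T₃/T₂)^(γ/(γ−1)) = 25.50 atm; V₃ = V₂·(T₂/T₃)^(1/(γ−1)) = 1.010 L.
Isothermal, so P V is constant: T₄ = T₃; P₄ = P₃·(V₃/V₄) = 16.09 atm.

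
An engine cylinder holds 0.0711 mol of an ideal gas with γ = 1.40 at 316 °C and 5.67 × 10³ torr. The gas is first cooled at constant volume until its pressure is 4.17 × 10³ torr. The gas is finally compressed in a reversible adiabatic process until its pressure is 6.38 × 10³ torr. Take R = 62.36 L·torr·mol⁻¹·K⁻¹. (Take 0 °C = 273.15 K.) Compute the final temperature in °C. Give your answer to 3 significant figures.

T₃ ≈ 216 °C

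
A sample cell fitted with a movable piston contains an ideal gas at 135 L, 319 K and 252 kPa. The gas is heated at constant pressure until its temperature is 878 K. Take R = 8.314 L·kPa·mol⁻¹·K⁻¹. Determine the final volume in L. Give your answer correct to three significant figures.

V₂ ≈ 372 L

Isobaric, so V/T is constant: P₂ = P₁; V₂ = V₁·(T₂/T₁) = 371.6 L.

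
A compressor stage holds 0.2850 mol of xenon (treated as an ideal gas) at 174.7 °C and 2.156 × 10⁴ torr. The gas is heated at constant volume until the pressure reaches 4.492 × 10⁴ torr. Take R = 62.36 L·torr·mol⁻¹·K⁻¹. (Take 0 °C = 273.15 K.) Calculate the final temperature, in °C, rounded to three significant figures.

T₂ ≈ 660 °C

Convert: T₁ = 447.8 K.
From PV = nRT: V₁ = nRT₁/P₁ = 0.3692 L.
Isochoric, so P/T is constant: V₂ = V₁; T₂ = T₁·(P₂/P₁) = 933.1 K.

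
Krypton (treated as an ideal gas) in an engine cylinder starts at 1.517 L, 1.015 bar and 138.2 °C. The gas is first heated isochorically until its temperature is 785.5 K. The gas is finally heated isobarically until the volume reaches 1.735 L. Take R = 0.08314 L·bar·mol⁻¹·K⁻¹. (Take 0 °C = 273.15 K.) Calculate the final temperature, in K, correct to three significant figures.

T₃ ≈ 898 K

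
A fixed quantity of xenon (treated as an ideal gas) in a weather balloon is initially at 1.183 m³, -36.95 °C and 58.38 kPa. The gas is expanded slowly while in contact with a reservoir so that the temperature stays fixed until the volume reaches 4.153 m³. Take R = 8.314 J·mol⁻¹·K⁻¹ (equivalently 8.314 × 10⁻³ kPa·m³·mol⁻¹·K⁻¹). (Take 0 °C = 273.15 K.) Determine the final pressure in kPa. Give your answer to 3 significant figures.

P₂ ≈ 16.6 kPa

Convert: T₁ = 236.2 K.
T constant ⇒ Boyle's law P V = const: T₂ = T₁; P₂ = P₁·(V₁/V₂) = 16.63 kPa.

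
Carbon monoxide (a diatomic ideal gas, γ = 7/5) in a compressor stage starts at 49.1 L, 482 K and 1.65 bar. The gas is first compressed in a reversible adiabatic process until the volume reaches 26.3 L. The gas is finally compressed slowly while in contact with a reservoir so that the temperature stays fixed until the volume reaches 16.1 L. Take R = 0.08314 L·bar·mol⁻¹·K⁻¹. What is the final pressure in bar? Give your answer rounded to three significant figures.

P₃ ≈ 6.46 bar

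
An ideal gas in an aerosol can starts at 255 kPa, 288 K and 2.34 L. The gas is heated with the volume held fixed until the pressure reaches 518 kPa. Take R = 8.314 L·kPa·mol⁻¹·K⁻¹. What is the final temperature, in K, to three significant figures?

Isochoric, so P/T is constant: V₂ = V₁; T₂ = T₁·(P₂/P₁) = 585.0 K.

T₂ ≈ 585 K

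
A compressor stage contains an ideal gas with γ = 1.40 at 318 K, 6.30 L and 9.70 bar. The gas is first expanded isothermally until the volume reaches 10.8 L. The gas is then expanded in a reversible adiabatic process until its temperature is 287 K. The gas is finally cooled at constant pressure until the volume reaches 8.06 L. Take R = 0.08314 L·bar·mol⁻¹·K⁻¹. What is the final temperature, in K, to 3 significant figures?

Isothermal, so P V is constant: T₂ = T₁; P₂ = P₁·(V₁/V₂) = 5.658 bar.
Adiabatic (γ = 1.40), T V^(γ−1) and P V^γ constant: P₃ = P₂·(T₃/T₂)^(γ/(γ−1)) = 3.952 bar; V₃ = V₂·(T₂/T₃)^(1/(γ−1)) = 13.96 L.
P constant ⇒ V ∝ T: P₄ = P₃; T₄ = T₃·(V₄/V₃) = 165.7 K.

T₄ ≈ 166 K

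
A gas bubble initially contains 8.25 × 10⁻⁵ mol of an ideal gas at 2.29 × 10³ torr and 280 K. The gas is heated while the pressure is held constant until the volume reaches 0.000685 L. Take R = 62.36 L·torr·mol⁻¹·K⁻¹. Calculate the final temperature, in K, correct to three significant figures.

T₂ ≈ 305 K

From PV = nRT: V₁ = nRT₁/P₁ = 0.0006290 L.
P constant ⇒ V ∝ T: P₂ = P₁; T₂ = T₁·(V₂/V₁) = 304.9 K.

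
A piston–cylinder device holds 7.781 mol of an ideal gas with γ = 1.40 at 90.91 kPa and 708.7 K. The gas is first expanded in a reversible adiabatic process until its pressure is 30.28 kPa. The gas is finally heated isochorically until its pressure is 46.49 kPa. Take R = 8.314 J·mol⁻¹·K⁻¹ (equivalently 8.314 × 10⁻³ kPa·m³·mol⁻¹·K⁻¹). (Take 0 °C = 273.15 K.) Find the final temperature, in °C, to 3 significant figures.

T₃ ≈ 522 °C

From PV = nRT: V₁ = nRT₁/P₁ = 0.5043 m³.
Adiabatic (γ = 1.40), T V^(γ−1) and P V^γ constant: T₂ = T₁·(P₂/P₁)^((γ−1)/γ) = 517.7 K; V₂ = V₁·(P₁/P₂)^(1/γ) = 1.106 m³.
Isochoric, so P/T is constant: V₃ = V₂; T₃ = T₂·(P₃/P₂) = 794.8 K.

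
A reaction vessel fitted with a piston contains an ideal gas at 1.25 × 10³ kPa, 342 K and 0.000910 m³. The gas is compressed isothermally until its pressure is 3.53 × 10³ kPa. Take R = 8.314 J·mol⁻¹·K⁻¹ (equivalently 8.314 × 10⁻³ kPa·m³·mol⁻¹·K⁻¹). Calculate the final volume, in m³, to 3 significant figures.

T constant ⇒ Boyle's law P V = const: T₂ = T₁; V₂ = V₁·(P₁/P₂) = 0.0003222 m³.

V₂ ≈ 0.000322 m³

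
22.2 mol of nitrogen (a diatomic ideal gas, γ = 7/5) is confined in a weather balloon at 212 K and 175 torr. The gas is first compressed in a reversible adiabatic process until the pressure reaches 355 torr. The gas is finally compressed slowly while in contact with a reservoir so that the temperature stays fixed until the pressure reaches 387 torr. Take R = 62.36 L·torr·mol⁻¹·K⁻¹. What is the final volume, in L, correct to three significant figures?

From PV = nRT: V₁ = nRT₁/P₁ = 1677 L.
Adiabatic (γ = 7/5), T V^(γ−1) and P V^γ constant: T₂ = T₁·(P₂/P₁)^((γ−1)/γ) = 259.5 K; V₂ = V₁·(P₁/P₂)^(1/γ) = 1012 L.
Isothermal, so P V is constant: T₃ = T₂; V₃ = V₂·(P₂/P₃) = 928.2 L.

V₃ ≈ 928 L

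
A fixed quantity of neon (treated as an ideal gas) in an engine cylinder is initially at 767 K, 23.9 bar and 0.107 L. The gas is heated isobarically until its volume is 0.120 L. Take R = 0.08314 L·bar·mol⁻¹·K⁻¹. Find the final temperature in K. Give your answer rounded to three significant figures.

T₂ ≈ 860 K

P constant ⇒ V ∝ T: P₂ = P₁; T₂ = T₁·(V₂/V₁) = 860.2 K.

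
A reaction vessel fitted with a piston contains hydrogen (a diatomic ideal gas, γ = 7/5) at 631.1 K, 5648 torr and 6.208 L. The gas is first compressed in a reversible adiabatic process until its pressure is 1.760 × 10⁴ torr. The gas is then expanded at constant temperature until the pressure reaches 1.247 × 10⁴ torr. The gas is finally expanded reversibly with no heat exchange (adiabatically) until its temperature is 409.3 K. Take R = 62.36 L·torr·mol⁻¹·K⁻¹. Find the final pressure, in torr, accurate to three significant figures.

Adiabatic (γ = 7/5), T V^(γ−1) and P V^γ constant: T₂ = T₁·(P₂/P₁)^((γ−1)/γ) = 873.2 K; V₂ = V₁·(P₁/P₂)^(1/γ) = 2.757 L.
Isothermal, so P V is constant: T₃ = T₂; V₃ = V₂·(P₂/P₃) = 3.891 L.
Adiabatic (γ = 7/5), T V^(γ−1) and P V^γ constant: P₄ = P₃·(T₄/T₃)^(γ/(γ−1)) = 879.1 torr; V₄ = V₃·(T₃/T₄)^(1/(γ−1)) = 25.87 L.

P₄ ≈ 879 torr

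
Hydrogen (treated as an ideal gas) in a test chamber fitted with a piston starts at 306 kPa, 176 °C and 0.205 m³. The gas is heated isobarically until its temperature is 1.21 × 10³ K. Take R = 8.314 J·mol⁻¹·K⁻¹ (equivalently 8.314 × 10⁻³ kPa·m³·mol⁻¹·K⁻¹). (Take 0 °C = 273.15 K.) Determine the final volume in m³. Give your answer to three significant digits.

V₂ ≈ 0.552 m³

Convert: T₁ = 449.1 K.
P constant ⇒ V ∝ T: P₂ = P₁; V₂ = V₁·(T₂/T₁) = 0.5523 m³.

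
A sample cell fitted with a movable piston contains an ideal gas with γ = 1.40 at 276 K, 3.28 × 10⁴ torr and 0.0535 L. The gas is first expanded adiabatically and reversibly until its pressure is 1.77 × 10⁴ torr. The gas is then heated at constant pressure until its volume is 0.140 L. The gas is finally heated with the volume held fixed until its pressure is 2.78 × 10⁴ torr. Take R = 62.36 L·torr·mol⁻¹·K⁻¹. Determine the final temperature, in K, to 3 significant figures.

Adiabatic (γ = 1.40), T V^(γ−1) and P V^γ constant: T₂ = T₁·(P₂/P₁)^((γ−1)/γ) = 231.4 K; V₂ = V₁·(P₁/P₂)^(1/γ) = 0.08312 L.
Isobaric, so V/T is constant: P₃ = P₂; T₃ = T₂·(V₃/V₂) = 389.7 K.
Isochoric, so P/T is constant: V₄ = V₃; T₄ = T₃·(P₄/P₃) = 612.1 K.

T₄ ≈ 612 K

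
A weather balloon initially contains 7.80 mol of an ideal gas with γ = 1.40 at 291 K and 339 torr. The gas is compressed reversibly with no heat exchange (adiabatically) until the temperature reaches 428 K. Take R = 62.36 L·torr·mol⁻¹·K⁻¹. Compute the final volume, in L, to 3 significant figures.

V₂ ≈ 159 L

From PV = nRT: V₁ = nRT₁/P₁ = 417.5 L.
Reversible adiabatic, γ = 1.40: P₂ = P₁·(T₂/T₁)^(γ/(γ−1)) = 1308 torr; V₂ = V₁·(T₁/T₂)^(1/(γ−1)) = 159.2 L.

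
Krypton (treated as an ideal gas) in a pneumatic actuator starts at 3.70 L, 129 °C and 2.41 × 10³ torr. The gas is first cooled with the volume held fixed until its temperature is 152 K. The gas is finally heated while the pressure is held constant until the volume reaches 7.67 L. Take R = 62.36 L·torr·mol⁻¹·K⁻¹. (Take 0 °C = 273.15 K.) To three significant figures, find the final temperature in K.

Convert: T₁ = 402.1 K.
Isochoric, so P/T is constant: V₂ = V₁; P₂ = P₁·(T₂/T₁) = 910.9 torr.
P constant ⇒ V ∝ T: P₃ = P₂; T₃ = T₂·(V₃/V₂) = 315.1 K.

T₃ ≈ 315 K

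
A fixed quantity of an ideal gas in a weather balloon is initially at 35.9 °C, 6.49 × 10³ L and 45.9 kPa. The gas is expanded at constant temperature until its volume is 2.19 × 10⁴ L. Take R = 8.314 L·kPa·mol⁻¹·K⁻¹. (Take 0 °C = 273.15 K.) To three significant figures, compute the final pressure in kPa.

Convert: T₁ = 309.0 K.
T constant ⇒ Boyle's law P V = const: T₂ = T₁; P₂ = P₁·(V₁/V₂) = 13.60 kPa.

P₂ ≈ 13.6 kPa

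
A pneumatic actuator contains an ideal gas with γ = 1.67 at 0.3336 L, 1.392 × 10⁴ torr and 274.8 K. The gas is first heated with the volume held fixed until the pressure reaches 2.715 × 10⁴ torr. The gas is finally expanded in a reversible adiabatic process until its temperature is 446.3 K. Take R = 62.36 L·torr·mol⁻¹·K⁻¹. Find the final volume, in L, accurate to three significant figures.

V₃ ≈ 0.438 L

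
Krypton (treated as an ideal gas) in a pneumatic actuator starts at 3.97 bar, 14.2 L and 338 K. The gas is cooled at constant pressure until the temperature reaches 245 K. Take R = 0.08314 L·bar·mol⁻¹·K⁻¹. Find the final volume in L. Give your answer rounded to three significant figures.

V₂ ≈ 10.3 L

P constant ⇒ V ∝ T: P₂ = P₁; V₂ = V₁·(T₂/T₁) = 10.29 L.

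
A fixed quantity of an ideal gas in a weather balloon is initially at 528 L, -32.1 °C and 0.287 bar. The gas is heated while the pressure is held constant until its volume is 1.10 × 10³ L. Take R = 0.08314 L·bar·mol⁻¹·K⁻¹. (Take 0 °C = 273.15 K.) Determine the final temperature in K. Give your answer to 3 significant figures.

T₂ ≈ 502 K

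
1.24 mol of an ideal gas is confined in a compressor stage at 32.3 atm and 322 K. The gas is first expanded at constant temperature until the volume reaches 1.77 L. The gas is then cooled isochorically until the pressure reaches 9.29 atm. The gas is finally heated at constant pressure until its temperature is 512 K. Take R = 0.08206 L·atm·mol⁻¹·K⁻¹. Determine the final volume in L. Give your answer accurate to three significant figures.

V₄ ≈ 5.61 L

From PV = nRT: V₁ = nRT₁/P₁ = 1.014 L.
T constant ⇒ Boyle's law P V = const: T₂ = T₁; P₂ = P₁·(V₁/V₂) = 18.51 atm.
V constant ⇒ P ∝ T: V₃ = V₂; T₃ = T₂·(P₃/P₂) = 161.6 K.
P constant ⇒ V ∝ T: P₄ = P₃; V₄ = V₃·(T₄/T₃) = 5.608 L.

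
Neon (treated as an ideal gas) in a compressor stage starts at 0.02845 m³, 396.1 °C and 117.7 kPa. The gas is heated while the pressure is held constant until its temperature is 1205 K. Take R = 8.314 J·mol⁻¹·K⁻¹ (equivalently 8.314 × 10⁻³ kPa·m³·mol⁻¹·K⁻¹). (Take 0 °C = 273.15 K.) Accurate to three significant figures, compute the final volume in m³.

V₂ ≈ 0.0512 m³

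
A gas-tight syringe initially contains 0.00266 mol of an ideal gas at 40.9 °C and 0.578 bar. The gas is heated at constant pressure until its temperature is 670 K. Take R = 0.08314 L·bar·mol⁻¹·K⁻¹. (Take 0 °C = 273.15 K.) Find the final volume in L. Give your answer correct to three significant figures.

Convert: T₁ = 314.0 K.
From PV = nRT: V₁ = nRT₁/P₁ = 0.1202 L.
Isobaric, so V/T is constant: P₂ = P₁; V₂ = V₁·(T₂/T₁) = 0.2564 L.

V₂ ≈ 0.256 L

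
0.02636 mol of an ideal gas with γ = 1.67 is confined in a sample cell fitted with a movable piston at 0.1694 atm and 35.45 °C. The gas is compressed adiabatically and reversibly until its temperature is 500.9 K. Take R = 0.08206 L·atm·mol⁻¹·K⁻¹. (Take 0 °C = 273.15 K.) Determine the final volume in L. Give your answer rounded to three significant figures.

Convert: T₁ = 308.6 K.
From PV = nRT: V₁ = nRT₁/P₁ = 3.941 L.
Reversible adiabatic, γ = 1.67: P₂ = P₁·(T₂/T₁)^(γ/(γ−1)) = 0.5665 atm; V₂ = V₁·(T₁/T₂)^(1/(γ−1)) = 1.912 L.

V₂ ≈ 1.91 L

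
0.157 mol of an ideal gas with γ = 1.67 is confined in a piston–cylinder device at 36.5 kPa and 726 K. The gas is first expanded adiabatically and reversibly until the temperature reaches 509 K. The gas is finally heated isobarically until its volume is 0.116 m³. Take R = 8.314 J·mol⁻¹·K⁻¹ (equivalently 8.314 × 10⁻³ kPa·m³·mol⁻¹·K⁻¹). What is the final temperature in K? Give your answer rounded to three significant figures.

T₃ ≈ 1.34e+03 K

From PV = nRT: V₁ = nRT₁/P₁ = 0.02596 m³.
Reversible adiabatic, γ = 1.67: P₂ = P₁·(T₂/T₁)^(γ/(γ−1)) = 15.06 kPa; V₂ = V₁·(T₁/T₂)^(1/(γ−1)) = 0.04411 m³.
P constant ⇒ V ∝ T: P₃ = P₂; T₃ = T₂·(V₃/V₂) = 1339 K.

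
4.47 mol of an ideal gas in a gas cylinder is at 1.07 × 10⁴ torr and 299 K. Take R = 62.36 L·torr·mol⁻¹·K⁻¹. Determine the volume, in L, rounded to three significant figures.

PV = nRT ⇒ V = nRT/P = (4.47 × 62.36 × 299) / 1.07e+04

V ≈ 7.79 L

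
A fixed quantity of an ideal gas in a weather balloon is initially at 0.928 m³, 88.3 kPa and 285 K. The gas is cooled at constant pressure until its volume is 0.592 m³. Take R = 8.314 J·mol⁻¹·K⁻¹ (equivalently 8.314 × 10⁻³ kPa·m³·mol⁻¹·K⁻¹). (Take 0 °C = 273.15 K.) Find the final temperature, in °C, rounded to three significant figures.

P constant ⇒ V ∝ T: P₂ = P₁; T₂ = T₁·(V₂/V₁) = 181.8 K.

T₂ ≈ -91.3 °C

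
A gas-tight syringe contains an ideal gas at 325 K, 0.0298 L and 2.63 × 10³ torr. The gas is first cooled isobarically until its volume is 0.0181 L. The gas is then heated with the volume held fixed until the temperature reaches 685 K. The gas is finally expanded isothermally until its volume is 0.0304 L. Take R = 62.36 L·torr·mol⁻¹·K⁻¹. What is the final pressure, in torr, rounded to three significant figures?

Isobaric, so V/T is constant: P₂ = P₁; T₂ = T₁·(V₂/V₁) = 197.4 K.
Isochoric, so P/T is constant: V₃ = V₂; P₃ = P₂·(T₃/T₂) = 9126 torr.
T constant ⇒ Boyle's law P V = const: T₄ = T₃; P₄ = P₃·(V₃/V₄) = 5434 torr.

P₄ ≈ 5.43e+03 torr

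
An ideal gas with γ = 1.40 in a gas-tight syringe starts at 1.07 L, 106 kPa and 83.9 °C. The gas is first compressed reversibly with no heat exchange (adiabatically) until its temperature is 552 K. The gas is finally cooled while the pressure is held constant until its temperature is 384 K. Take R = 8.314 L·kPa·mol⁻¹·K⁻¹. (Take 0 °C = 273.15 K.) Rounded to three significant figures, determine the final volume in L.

V₃ ≈ 0.250 L

Convert: T₁ = 357.0 K.
Reversible adiabatic, γ = 1.40: P₂ = P₁·(T₂/T₁)^(γ/(γ−1)) = 487.0 kPa; V₂ = V₁·(T₁/T₂)^(1/(γ−1)) = 0.3600 L.
P constant ⇒ V ∝ T: P₃ = P₂; V₃ = V₂·(T₃/T₂) = 0.2505 L.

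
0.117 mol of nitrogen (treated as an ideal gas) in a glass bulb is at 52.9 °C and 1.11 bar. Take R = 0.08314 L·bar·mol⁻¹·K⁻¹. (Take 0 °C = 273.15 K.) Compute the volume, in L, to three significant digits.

V ≈ 2.86 L

Convert: T = 326.05 K.
PV = nRT ⇒ V = nRT/P = (0.117 × 0.08314 × 326.05) / 1.11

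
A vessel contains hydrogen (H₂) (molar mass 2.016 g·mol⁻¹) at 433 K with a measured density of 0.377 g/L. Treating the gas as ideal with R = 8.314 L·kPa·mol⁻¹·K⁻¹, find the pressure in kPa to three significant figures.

ρ = PM/(RT) ⇒ P = ρRT/M = (0.377 × 8.314 × 433.0) / 2.016

P ≈ 673 kPa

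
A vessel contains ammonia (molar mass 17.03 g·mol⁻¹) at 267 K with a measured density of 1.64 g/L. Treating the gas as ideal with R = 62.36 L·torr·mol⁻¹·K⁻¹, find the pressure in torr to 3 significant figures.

ρ = PM/(RT) ⇒ P = ρRT/M = (1.64 × 62.36 × 267.0) / 17.03

P ≈ 1.60e+03 torr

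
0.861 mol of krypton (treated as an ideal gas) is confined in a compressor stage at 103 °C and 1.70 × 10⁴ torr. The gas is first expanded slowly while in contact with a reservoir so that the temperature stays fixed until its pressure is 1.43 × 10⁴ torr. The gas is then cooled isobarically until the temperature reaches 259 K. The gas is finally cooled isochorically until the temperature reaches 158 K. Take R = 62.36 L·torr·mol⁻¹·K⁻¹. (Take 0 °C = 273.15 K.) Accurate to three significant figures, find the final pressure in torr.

P₄ ≈ 8.72e+03 torr

Convert: T₁ = 376.1 K.
From PV = nRT: V₁ = nRT₁/P₁ = 1.188 L.
Isothermal, so P V is constant: T₂ = T₁; V₂ = V₁·(P₁/P₂) = 1.412 L.
Isobaric, so V/T is constant: P₃ = P₂; V₃ = V₂·(T₃/T₂) = 0.9725 L.
V constant ⇒ P ∝ T: V₄ = V₃; P₄ = P₃·(T₄/T₃) = 8724 torr.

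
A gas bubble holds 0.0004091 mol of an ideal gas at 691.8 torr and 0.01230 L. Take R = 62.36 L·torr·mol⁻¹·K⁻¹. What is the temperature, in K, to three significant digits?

T ≈ 334 K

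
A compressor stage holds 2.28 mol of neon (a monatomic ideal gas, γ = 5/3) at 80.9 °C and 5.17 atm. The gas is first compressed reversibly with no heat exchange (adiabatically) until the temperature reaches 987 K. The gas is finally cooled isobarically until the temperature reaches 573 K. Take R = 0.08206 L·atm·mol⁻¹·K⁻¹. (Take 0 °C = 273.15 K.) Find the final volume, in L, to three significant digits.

V₃ ≈ 1.60 L

Convert: T₁ = 354.0 K.
From PV = nRT: V₁ = nRT₁/P₁ = 12.81 L.
Reversible adiabatic, γ = 5/3: P₂ = P₁·(T₂/T₁)^(γ/(γ−1)) = 67.08 atm; V₂ = V₁·(T₁/T₂)^(1/(γ−1)) = 2.753 L.
P constant ⇒ V ∝ T: P₃ = P₂; V₃ = V₂·(T₃/T₂) = 1.598 L.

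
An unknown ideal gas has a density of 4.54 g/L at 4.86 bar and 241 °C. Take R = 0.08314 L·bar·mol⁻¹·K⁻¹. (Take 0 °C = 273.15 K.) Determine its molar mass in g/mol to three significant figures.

M ≈ 39.9 g/mol

ρ = PM/(RT) ⇒ M = ρRT/P = (4.54 × 0.08314 × 514.1) / 4.86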